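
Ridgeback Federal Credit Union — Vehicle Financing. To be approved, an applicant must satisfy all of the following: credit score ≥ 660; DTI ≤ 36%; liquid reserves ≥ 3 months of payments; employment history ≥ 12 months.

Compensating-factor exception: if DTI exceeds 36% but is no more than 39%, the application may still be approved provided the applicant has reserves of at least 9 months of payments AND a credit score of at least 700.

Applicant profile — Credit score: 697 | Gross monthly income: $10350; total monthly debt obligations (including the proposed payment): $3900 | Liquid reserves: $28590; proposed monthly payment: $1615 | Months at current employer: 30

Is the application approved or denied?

Denied

Credit score 697 ≥ 660 (meets base)
DTI = 3,900/10,350 = 37.7% > 36% — standard DTI limit exceeded.
Liquid reserves cover 28,590/1,615 = 17.7 months — ≥ 3 required
Employment 30 ≥ 12 months
37.7% falls in the override range (36%–39%), so the compensating-factor test applies.
Override check — reserves: 17.7 mo (ok); score: 697 (below 700).
Compensating-factor requirement not fully met.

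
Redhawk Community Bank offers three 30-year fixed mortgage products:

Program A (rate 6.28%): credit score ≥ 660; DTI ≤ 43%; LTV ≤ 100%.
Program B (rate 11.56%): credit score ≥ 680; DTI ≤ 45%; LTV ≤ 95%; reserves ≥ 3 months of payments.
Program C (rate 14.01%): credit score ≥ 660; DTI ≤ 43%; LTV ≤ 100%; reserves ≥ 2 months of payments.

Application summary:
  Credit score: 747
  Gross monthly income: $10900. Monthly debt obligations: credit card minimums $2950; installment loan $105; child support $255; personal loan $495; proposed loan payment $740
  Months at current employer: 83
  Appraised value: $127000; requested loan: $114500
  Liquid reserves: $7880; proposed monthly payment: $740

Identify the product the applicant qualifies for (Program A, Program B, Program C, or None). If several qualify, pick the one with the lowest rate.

Total debts = (2,950 + 105 + 255 + 495 + 740) = 4,545; DTI = 4,545/10,900 = 41.7%.
LTV = 114,500/127,000 = 90.2%.
Reserves = 7,880/740 = 10.6 months.
Program A: score 747 ≥ 660; DTI 41.7% ≤ 43%; LTV 90.2% ≤ 100% → qualifies.
Program B: score 747 ≥ 680; DTI 41.7% ≤ 45%; LTV 90.2% ≤ 95%; reserves 10.6 ≥ 3 mo → qualifies.
Program C: score 747 ≥ 660; DTI 41.7% ≤ 43%; LTV 90.2% ≤ 100%; reserves 10.6 ≥ 2 mo → qualifies.
Qualifying: Program A, Program B, Program C. Lowest rate is 6.28% → Program A.

Program A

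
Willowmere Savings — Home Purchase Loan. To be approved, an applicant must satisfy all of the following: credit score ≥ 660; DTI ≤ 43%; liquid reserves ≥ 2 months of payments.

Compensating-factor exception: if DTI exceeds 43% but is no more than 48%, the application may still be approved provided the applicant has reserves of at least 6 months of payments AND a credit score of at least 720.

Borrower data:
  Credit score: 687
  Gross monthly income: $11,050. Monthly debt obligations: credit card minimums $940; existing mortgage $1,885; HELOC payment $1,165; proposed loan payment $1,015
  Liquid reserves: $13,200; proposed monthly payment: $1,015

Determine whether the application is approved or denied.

Denied

Credit score 687 ≥ 660 (meets base)
Total debts = (940 + 1,885 + 1,165 + 1,015) = 5,005. DTI = 5,005/11,050 = 45.3% > 43% — standard DTI limit exceeded.
Liquid reserves cover 13,200/1,015 = 13.0 months — ≥ 2 required
45.3% falls in the override range (43%–48%), so the compensating-factor test applies.
Override check — reserves: 13.0 mo (ok); score: 687 (below 720).
Override conditions not both satisfied; exception does not apply.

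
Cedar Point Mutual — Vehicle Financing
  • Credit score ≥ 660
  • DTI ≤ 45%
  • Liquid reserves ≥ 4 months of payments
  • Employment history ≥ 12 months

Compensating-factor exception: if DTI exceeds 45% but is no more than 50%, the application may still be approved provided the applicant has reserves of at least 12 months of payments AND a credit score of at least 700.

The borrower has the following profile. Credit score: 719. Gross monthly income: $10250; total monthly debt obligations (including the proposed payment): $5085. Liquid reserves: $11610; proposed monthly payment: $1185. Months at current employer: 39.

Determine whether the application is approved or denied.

Denied

Credit score 719 ≥ 660 (meets base)
DTI: 5,085 ÷ 10,250 = 49.6%, over the 45% base limit.
Reserves: 11,610 ÷ 1,185 = 9.8 months (meets 4-month minimum)
Employment 39 ≥ 12 months
DTI 49.6% is within the 45%–50% exception band; checking compensating factors.
Reserves 9.8 < 12 months; credit score 719 ≥ 700.
Compensating-factor requirement not fully met.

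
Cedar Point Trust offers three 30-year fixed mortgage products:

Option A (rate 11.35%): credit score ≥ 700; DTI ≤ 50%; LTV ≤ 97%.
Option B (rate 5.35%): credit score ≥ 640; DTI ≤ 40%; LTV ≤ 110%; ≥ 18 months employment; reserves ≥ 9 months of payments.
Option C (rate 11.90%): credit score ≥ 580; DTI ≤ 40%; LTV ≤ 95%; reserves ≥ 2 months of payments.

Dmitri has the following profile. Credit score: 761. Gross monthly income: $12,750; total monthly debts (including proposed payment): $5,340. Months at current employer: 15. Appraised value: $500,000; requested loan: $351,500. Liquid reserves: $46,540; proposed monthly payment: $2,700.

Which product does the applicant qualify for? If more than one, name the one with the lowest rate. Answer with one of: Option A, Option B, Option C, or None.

DTI = 5,340/12,750 = 41.9%.
LTV = 351,500/500,000 = 70.3%.
Reserves = 46,540/2,700 = 17.2 months.
Option A: score 761 ≥ 700; DTI 41.9% ≤ 50%; LTV 70.3% ≤ 97% → qualifies.
Option B: score 761 ≥ 640; DTI 41.9% > 40%; LTV 70.3% ≤ 110%; employment 15 < 18 mo; reserves 17.2 ≥ 9 mo → does not qualify.
Option C: score 761 ≥ 580; DTI 41.9% > 40%; LTV 70.3% ≤ 95%; reserves 17.2 ≥ 2 mo → does not qualify.

Option A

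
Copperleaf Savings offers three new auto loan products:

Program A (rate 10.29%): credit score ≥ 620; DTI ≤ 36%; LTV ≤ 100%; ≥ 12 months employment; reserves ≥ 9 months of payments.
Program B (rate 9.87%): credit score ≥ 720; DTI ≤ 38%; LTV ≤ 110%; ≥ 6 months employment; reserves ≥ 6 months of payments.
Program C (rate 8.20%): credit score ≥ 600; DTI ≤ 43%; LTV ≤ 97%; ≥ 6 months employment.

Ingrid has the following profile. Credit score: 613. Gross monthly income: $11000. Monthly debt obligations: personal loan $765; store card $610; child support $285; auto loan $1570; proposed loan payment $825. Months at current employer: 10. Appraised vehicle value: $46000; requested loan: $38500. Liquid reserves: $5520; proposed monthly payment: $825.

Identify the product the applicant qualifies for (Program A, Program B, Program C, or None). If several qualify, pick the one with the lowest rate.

Program C

Total debts = (765 + 610 + 285 + 1,570 + 825) = 4,055; DTI = 4,055/11,000 = 36.9%.
LTV = 38,500/46,000 = 83.7%.
Reserves = 5,520/825 = 6.7 months.
Program A: score 613 < 620; DTI 36.9% > 36%; LTV 83.7% ≤ 100%; employment 10 < 12 mo; reserves 6.7 < 9 mo → does not qualify.
Program B: score 613 < 720; DTI 36.9% ≤ 38%; LTV 83.7% ≤ 110%; employment 10 ≥ 6 mo; reserves 6.7 ≥ 6 mo → does not qualify.
Program C: score 613 ≥ 600; DTI 36.9% ≤ 43%; LTV 83.7% ≤ 97%; employment 10 ≥ 6 mo → qualifies.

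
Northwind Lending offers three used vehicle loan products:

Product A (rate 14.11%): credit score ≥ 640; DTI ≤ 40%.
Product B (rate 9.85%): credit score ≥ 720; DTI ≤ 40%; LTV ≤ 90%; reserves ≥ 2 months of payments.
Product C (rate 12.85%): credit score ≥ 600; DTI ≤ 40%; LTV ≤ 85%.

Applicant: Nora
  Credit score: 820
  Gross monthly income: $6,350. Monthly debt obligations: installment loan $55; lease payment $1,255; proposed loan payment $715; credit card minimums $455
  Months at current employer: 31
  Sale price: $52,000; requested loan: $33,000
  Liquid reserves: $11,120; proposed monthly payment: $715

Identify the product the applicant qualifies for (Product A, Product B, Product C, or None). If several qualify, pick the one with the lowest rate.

Total debts = (55 + 1,255 + 715 + 455) = 2,480; DTI = 2,480/6,350 = 39.1%.
LTV = 33,000/52,000 = 63.5%.
Reserves = 11,120/715 = 15.6 months.
Product A: score 820 ≥ 640; DTI 39.1% ≤ 40% → qualifies.
Product B: score 820 ≥ 720; DTI 39.1% ≤ 40%; LTV 63.5% ≤ 90%; reserves 15.6 ≥ 2 mo → qualifies.
Product C: score 820 ≥ 600; DTI 39.1% ≤ 40%; LTV 63.5% ≤ 85% → qualifies.
Qualifying: Product A, Product B, Product C. Lowest rate is 9.85% → Product B.

Product B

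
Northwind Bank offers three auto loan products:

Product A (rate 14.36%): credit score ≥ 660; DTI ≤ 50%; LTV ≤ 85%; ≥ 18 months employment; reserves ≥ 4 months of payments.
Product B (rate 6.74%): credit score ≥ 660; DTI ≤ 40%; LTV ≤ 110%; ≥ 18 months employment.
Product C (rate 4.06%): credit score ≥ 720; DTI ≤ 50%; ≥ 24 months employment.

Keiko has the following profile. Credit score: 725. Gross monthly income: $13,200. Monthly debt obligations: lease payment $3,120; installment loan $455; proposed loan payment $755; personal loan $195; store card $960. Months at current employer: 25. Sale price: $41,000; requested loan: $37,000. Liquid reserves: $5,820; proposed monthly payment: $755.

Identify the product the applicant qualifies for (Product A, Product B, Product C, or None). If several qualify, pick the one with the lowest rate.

Product C

Total debts = (3,120 + 455 + 755 + 195 + 960) = 5,485; DTI = 5,485/13,200 = 41.6%.
LTV = 37,000/41,000 = 90.2%.
Reserves = 5,820/755 = 7.7 months.
Product A: score 725 ≥ 660; DTI 41.6% ≤ 50%; LTV 90.2% > 85%; employment 25 ≥ 18 mo; reserves 7.7 ≥ 4 mo → does not qualify.
Product B: score 725 ≥ 660; DTI 41.6% > 40%; LTV 90.2% ≤ 110%; employment 25 ≥ 18 mo → does not qualify.
Product C: score 725 ≥ 720; DTI 41.6% ≤ 50%; employment 25 ≥ 24 mo → qualifies.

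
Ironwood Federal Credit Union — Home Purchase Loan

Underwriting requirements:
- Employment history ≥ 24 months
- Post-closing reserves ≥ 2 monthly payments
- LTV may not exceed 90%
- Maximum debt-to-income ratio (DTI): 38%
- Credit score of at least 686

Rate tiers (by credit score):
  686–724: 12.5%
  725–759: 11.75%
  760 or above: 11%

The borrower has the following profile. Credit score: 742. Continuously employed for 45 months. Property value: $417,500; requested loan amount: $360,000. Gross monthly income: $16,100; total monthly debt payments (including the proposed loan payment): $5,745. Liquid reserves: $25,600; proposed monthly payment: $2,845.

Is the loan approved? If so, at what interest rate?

Approved at 11.75%

Credit score 742 ≥ 686 (meets minimum)
LTV: 360,000 ÷ 417,500 = 86.2%, within 90% cap
Reserves: 25,600 ÷ 2,845 = 9.0 months (meets 2-month minimum)
Debt-to-income = 5,745/16,100 = 35.7% — meets 38% limit
Employment 45 ≥ 24 months
All requirements met. Score 742 falls in the 725–759 tier → 11.75%.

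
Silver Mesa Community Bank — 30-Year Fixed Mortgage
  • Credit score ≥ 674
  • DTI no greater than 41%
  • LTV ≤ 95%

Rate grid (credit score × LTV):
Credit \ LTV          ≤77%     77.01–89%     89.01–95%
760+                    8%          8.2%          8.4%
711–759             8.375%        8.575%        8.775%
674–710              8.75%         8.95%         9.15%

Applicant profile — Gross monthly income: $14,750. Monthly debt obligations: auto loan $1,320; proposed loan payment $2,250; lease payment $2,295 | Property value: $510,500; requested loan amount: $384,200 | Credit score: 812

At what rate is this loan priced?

8%

Credit score 812 ≥ 674; Total monthly debts = (1,320 + 2,250 + 2,295) = 5,865. DTI = 5,865/14,750 = 39.8% ≤ 41%
LTV: 384,200 ÷ 510,500 = 75.3%, within 95% cap
Credit 812 → row 760+; LTV 75.3% → column ≤77%. Grid cell → 8%.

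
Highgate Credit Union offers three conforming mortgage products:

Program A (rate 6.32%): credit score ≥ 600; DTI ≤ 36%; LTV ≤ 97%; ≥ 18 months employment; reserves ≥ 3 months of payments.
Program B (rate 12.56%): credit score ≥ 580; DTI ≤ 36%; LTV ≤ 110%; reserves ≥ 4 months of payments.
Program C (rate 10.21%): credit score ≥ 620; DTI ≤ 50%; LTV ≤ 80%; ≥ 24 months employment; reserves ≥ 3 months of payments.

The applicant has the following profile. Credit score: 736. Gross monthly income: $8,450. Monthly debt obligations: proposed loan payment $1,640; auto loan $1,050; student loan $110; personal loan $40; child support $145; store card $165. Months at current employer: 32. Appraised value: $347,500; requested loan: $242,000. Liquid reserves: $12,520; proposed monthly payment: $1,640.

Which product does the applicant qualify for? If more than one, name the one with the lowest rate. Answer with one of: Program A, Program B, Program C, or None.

Program C

Total debts = (1,640 + 1,050 + 110 + 40 + 145 + 165) = 3,150; DTI = 3,150/8,450 = 37.3%.
LTV = 242,000/347,500 = 69.6%.
Reserves = 12,520/1,640 = 7.6 months.
Program A: score 736 ≥ 600; DTI 37.3% > 36%; LTV 69.6% ≤ 97%; employment 32 ≥ 18 mo; reserves 7.6 ≥ 3 mo → does not qualify.
Program B: score 736 ≥ 580; DTI 37.3% > 36%; LTV 69.6% ≤ 110%; reserves 7.6 ≥ 4 mo → does not qualify.
Program C: score 736 ≥ 620; DTI 37.3% ≤ 50%; LTV 69.6% ≤ 80%; employment 32 ≥ 24 mo; reserves 7.6 ≥ 3 mo → qualifies.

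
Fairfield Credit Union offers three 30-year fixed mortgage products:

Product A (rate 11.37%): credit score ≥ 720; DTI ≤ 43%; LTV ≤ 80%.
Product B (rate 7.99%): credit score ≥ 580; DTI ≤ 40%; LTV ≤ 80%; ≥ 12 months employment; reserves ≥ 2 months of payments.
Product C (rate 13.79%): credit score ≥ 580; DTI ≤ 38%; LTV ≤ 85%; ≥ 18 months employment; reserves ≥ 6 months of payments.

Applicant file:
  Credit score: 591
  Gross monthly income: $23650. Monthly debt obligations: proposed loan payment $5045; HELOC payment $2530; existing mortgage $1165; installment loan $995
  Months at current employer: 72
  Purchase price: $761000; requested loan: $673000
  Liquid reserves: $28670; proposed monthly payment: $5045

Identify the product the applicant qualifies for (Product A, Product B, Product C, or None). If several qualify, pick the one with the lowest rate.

Total debts = (5,045 + 2,530 + 1,165 + 995) = 9,735; DTI = 9,735/23,650 = 41.2%.
LTV = 673,000/761,000 = 88.4%.
Reserves = 28,670/5,045 = 5.7 months.
Product A: score 591 < 720; DTI 41.2% ≤ 43%; LTV 88.4% > 80% → does not qualify.
Product B: score 591 ≥ 580; DTI 41.2% > 40%; LTV 88.4% > 80%; employment 72 ≥ 12 mo; reserves 5.7 ≥ 2 mo → does not qualify.
Product C: score 591 ≥ 580; DTI 41.2% > 38%; LTV 88.4% > 85%; employment 72 ≥ 18 mo; reserves 5.7 < 6 mo → does not qualify.

None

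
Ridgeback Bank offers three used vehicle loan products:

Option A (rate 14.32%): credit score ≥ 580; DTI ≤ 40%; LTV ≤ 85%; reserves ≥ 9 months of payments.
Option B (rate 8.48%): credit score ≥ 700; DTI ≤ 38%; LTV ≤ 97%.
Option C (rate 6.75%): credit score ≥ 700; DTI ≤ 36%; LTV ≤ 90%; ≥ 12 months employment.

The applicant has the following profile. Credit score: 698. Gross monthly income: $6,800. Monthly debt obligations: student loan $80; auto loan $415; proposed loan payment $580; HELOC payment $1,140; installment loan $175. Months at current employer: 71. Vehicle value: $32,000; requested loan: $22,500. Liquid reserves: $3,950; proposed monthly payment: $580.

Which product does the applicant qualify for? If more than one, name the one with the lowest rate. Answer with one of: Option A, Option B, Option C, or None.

None

Total debts = (80 + 415 + 580 + 1,140 + 175) = 2,390; DTI = 2,390/6,800 = 35.1%.
LTV = 22,500/32,000 = 70.3%.
Reserves = 3,950/580 = 6.8 months.
Option A: score 698 ≥ 580; DTI 35.1% ≤ 40%; LTV 70.3% ≤ 85%; reserves 6.8 < 9 mo → does not qualify.
Option B: score 698 < 700; DTI 35.1% ≤ 38%; LTV 70.3% ≤ 97% → does not qualify.
Option C: score 698 < 700; DTI 35.1% ≤ 36%; LTV 70.3% ≤ 90%; employment 71 ≥ 12 mo → does not qualify.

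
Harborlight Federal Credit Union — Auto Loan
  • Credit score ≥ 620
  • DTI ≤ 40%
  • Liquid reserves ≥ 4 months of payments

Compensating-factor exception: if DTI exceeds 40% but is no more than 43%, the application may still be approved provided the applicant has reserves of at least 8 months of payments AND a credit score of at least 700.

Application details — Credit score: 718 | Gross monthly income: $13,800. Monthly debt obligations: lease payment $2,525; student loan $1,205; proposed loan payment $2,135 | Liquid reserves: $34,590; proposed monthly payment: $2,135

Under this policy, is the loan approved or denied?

Approved

Credit score 718 ≥ 620 (meets base)
Total debts = (2,525 + 1,205 + 2,135) = 5,865. DTI = 5,865/13,800 = 42.5% > 40% — standard DTI limit exceeded.
Reserves: 34,590 ÷ 2,135 = 16.2 months (meets 4-month minimum)
42.5% falls in the override range (40%–43%), so the compensating-factor test applies.
Reserves 16.2 ≥ 8 months; credit score 718 ≥ 700.
Both override conditions satisfied; DTI exception granted.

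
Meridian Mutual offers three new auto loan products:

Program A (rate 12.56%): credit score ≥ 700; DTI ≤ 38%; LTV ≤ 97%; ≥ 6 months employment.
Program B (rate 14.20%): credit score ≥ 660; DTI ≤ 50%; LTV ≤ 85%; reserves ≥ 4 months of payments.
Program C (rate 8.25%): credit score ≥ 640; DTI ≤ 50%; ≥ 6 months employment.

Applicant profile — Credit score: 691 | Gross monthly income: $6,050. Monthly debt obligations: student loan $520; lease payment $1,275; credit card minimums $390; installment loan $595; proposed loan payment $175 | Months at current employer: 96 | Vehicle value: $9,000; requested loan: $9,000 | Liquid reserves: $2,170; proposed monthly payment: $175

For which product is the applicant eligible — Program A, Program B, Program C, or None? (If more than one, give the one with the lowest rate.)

Program C

Total debts = (520 + 1,275 + 390 + 595 + 175) = 2,955; DTI = 2,955/6,050 = 48.8%.
LTV = 9,000/9,000 = 100%.
Reserves = 2,170/175 = 12.4 months.
Program A: score 691 < 700; DTI 48.8% > 38%; LTV 100% > 97%; employment 96 ≥ 6 mo → does not qualify.
Program B: score 691 ≥ 660; DTI 48.8% ≤ 50%; LTV 100% > 85%; reserves 12.4 ≥ 4 mo → does not qualify.
Program C: score 691 ≥ 640; DTI 48.8% ≤ 50%; employment 96 ≥ 6 mo → qualifies.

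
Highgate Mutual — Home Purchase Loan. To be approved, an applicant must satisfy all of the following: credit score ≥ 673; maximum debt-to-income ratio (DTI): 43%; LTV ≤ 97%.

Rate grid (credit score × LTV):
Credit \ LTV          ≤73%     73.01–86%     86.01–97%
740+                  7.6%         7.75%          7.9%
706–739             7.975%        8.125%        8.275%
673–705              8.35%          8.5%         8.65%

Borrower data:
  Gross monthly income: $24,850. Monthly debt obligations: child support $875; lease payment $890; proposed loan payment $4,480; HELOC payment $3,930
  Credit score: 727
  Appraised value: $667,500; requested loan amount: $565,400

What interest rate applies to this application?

Credit score 727 ≥ 673; Total monthly debts = (875 + 890 + 4,480 + 3,930) = 10,175. DTI: 10,175 ÷ 24,850 = 40.9%, within the 43% cap
LTV = 565,400/667,500 = 84.7% ≤ 97%
Credit 727 → row 706–739; LTV 84.7% → column 73.01–86%. Grid cell → 8.125%.

8.125%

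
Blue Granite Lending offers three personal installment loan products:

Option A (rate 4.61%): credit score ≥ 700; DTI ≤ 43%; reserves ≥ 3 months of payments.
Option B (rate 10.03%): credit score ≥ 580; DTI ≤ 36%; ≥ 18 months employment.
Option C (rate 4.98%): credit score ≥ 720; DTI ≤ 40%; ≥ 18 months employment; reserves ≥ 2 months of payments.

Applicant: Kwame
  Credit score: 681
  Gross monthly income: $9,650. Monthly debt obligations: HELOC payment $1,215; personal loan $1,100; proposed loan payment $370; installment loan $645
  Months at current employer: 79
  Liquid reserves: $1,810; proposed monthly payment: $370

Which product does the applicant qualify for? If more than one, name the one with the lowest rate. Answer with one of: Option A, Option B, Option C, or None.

Option B

Total debts = (1,215 + 1,100 + 370 + 645) = 3,330; DTI = 3,330/9,650 = 34.5%.
Reserves = 1,810/370 = 4.9 months.
Option A: score 681 < 700; DTI 34.5% ≤ 43%; reserves 4.9 ≥ 3 mo → does not qualify.
Option B: score 681 ≥ 580; DTI 34.5% ≤ 36%; employment 79 ≥ 18 mo → qualifies.
Option C: score 681 < 720; DTI 34.5% ≤ 40%; employment 79 ≥ 18 mo; reserves 4.9 ≥ 2 mo → does not qualify.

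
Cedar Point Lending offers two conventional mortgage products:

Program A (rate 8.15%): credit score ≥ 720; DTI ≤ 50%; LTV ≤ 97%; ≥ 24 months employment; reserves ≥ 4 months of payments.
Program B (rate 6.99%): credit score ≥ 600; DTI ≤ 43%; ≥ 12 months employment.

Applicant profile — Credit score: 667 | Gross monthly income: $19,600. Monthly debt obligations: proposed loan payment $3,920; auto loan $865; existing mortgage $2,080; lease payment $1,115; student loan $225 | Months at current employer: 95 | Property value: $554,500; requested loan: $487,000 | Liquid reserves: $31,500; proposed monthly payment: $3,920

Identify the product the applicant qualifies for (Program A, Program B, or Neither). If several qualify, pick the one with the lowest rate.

Program B

Total debts = (3,920 + 865 + 2,080 + 1,115 + 225) = 8,205; DTI = 8,205/19,600 = 41.9%.
LTV = 487,000/554,500 = 87.8%.
Reserves = 31,500/3,920 = 8.0 months.
Program A: score 667 < 720; DTI 41.9% ≤ 50%; LTV 87.8% ≤ 97%; employment 95 ≥ 24 mo; reserves 8.0 ≥ 4 mo → does not qualify.
Program B: score 667 ≥ 600; DTI 41.9% ≤ 43%; employment 95 ≥ 12 mo → qualifies.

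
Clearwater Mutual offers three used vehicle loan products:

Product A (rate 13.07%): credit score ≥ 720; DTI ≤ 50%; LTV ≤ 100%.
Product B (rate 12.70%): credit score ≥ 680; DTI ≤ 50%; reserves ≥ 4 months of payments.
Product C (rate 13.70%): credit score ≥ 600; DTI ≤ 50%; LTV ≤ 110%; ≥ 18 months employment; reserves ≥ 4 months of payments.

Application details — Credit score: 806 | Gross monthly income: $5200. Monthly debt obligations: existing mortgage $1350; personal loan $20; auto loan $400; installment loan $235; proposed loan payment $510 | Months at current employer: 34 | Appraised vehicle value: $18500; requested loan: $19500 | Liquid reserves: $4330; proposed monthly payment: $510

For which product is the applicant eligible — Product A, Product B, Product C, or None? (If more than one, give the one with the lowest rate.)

Product B

Total debts = (1,350 + 20 + 400 + 235 + 510) = 2,515; DTI = 2,515/5,200 = 48.4%.
LTV = 19,500/18,500 = 105.4%.
Reserves = 4,330/510 = 8.5 months.
Product A: score 806 ≥ 720; DTI 48.4% ≤ 50%; LTV 105.4% > 100% → does not qualify.
Product B: score 806 ≥ 680; DTI 48.4% ≤ 50%; reserves 8.5 ≥ 4 mo → qualifies.
Product C: score 806 ≥ 600; DTI 48.4% ≤ 50%; LTV 105.4% ≤ 110%; employment 34 ≥ 18 mo; reserves 8.5 ≥ 4 mo → qualifies.
Qualifying: Product B, Product C. Lowest rate is 12.70% → Product B.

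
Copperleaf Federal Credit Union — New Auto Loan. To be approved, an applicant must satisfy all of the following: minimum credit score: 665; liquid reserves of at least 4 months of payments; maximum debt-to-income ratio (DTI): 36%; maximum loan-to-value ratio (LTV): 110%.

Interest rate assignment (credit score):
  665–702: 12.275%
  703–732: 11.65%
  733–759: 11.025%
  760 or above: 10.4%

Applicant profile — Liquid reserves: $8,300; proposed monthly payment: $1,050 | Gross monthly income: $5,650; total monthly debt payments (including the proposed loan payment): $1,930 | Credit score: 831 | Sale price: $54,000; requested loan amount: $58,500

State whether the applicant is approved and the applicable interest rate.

Approved at 10.4%

Credit score 831 ≥ 665 (meets minimum)
Debt-to-income = 1,930/5,650 = 34.2% — meets 36% limit
LTV = 58,500/54,000 = 108.3% ≤ 110%
Liquid reserves cover 8,300/1,050 = 7.9 months — ≥ 4 required
All requirements met. Score 831 falls in the 760 or above tier → 10.4%.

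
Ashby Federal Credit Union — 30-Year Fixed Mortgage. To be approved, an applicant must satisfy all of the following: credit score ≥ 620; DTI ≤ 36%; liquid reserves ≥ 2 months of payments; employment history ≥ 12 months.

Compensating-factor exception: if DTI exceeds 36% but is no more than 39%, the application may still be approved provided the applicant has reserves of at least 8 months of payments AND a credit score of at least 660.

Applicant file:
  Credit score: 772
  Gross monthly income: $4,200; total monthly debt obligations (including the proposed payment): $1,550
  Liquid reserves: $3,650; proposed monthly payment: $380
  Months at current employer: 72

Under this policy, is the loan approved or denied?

Credit score 772 ≥ 620 (meets base)
DTI: 1,550 ÷ 4,200 = 36.9%, over the 36% base limit.
Reserves = 3,650/380 = 9.6 months ≥ 2
Employment 72 ≥ 12 months
36.9% falls in the override range (36%–39%), so the compensating-factor test applies.
Reserves 9.6 ≥ 8 months; credit score 772 ≥ 660.
Both compensating conditions met → exception applies.

Approved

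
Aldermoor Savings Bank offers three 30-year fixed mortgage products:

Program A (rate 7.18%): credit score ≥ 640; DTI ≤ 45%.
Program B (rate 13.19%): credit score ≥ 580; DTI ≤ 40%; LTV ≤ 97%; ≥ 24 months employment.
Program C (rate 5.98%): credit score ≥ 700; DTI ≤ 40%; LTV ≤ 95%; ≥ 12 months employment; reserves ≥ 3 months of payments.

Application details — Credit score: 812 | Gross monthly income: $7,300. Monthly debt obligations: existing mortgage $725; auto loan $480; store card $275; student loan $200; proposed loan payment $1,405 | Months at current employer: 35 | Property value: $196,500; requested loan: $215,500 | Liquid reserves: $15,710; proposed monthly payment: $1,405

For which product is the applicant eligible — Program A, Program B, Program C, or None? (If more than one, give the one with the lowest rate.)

Program A

Total debts = (725 + 480 + 275 + 200 + 1,405) = 3,085; DTI = 3,085/7,300 = 42.3%.
LTV = 215,500/196,500 = 109.7%.
Reserves = 15,710/1,405 = 11.2 months.
Program A: score 812 ≥ 640; DTI 42.3% ≤ 45% → qualifies.
Program B: score 812 ≥ 580; DTI 42.3% > 40%; LTV 109.7% > 97%; employment 35 ≥ 24 mo → does not qualify.
Program C: score 812 ≥ 700; DTI 42.3% > 40%; LTV 109.7% > 95%; employment 35 ≥ 12 mo; reserves 11.2 ≥ 3 mo → does not qualify.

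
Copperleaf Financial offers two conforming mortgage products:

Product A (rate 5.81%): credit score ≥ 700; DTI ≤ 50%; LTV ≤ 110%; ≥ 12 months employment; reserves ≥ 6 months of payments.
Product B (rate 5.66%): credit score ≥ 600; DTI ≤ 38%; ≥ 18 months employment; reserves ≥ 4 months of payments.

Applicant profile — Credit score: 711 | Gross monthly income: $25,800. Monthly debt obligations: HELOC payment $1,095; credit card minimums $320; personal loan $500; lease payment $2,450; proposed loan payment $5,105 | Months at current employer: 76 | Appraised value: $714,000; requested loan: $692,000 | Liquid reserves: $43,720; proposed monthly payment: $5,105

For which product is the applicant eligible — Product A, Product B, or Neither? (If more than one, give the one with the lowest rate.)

Total debts = (1,095 + 320 + 500 + 2,450 + 5,105) = 9,470; DTI = 9,470/25,800 = 36.7%.
LTV = 692,000/714,000 = 96.9%.
Reserves = 43,720/5,105 = 8.6 months.
Product A: score 711 ≥ 700; DTI 36.7% ≤ 50%; LTV 96.9% ≤ 110%; employment 76 ≥ 12 mo; reserves 8.6 ≥ 6 mo → qualifies.
Product B: score 711 ≥ 600; DTI 36.7% ≤ 38%; employment 76 ≥ 18 mo; reserves 8.6 ≥ 4 mo → qualifies.
Qualifying: Product A, Product B. Lowest rate is 5.66% → Product B.

Product B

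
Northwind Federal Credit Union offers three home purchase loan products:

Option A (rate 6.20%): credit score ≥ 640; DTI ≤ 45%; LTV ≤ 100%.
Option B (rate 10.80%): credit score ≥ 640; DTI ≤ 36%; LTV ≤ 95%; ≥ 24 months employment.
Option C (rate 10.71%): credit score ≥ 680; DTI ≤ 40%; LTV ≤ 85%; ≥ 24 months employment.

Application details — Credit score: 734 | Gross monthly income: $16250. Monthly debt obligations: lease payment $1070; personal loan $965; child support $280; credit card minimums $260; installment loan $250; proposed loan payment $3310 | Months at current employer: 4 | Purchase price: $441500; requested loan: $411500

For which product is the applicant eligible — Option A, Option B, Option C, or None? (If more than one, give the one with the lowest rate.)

Option A

Total debts = (1,070 + 965 + 280 + 260 + 250 + 3,310) = 6,135; DTI = 6,135/16,250 = 37.8%.
LTV = 411,500/441,500 = 93.2%.
Option A: score 734 ≥ 640; DTI 37.8% ≤ 45%; LTV 93.2% ≤ 100% → qualifies.
Option B: score 734 ≥ 640; DTI 37.8% > 36%; LTV 93.2% ≤ 95%; employment 4 < 24 mo → does not qualify.
Option C: score 734 ≥ 680; DTI 37.8% ≤ 40%; LTV 93.2% > 85%; employment 4 < 24 mo → does not qualify.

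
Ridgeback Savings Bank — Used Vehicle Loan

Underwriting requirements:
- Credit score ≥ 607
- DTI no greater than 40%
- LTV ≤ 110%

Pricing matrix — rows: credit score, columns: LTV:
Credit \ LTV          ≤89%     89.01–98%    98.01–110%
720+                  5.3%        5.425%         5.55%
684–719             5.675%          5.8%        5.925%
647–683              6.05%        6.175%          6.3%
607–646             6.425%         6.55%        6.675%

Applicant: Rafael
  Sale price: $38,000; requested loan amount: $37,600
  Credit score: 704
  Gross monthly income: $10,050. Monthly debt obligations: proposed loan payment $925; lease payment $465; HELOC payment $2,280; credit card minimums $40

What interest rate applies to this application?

5.925%

Credit score 704 ≥ 607; Total monthly debts = (925 + 465 + 2,280 + 40) = 3,710. DTI: 3,710 ÷ 10,050 = 36.9%, within the 40% cap
LTV: 37,600 ÷ 38,000 = 98.9%, within 110% cap
Score 704 is in the 684–719 band; LTV 98.9% is in the 98.01–110% band → 5.925%.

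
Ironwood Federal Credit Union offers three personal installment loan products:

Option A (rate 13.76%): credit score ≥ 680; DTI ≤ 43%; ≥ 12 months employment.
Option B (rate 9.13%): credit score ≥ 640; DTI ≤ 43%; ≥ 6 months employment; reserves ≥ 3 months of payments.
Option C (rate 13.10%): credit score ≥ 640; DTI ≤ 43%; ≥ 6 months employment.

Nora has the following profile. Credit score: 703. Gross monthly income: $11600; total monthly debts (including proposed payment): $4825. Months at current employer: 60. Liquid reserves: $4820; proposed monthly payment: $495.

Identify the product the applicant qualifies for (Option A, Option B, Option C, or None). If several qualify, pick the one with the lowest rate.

DTI = 4,825/11,600 = 41.6%.
Reserves = 4,820/495 = 9.7 months.
Option A: score 703 ≥ 680; DTI 41.6% ≤ 43%; employment 60 ≥ 12 mo → qualifies.
Option B: score 703 ≥ 640; DTI 41.6% ≤ 43%; employment 60 ≥ 6 mo; reserves 9.7 ≥ 3 mo → qualifies.
Option C: score 703 ≥ 640; DTI 41.6% ≤ 43%; employment 60 ≥ 6 mo → qualifies.
Qualifying: Option A, Option B, Option C. Lowest rate is 9.13% → Option B.

Option B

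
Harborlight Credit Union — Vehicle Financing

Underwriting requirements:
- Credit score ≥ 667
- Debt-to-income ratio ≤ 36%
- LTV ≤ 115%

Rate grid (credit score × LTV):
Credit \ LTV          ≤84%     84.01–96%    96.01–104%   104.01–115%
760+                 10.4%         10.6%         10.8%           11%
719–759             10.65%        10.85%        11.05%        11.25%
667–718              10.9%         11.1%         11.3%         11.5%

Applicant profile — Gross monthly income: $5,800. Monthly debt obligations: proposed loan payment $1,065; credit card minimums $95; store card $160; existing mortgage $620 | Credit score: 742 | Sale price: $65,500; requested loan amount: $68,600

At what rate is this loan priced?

Credit score 742 ≥ 667; Total monthly debts = (1,065 + 95 + 160 + 620) = 1,940. DTI: 1,940 ÷ 5,800 = 33.4%, within the 36% cap
Loan-to-value = 68,600/65,500 = 104.7% — pass (115% max)
Row: 742 falls in 719–759. Column: 104.7% falls in 104.01–115%. Rate = 11.25%.

11.25%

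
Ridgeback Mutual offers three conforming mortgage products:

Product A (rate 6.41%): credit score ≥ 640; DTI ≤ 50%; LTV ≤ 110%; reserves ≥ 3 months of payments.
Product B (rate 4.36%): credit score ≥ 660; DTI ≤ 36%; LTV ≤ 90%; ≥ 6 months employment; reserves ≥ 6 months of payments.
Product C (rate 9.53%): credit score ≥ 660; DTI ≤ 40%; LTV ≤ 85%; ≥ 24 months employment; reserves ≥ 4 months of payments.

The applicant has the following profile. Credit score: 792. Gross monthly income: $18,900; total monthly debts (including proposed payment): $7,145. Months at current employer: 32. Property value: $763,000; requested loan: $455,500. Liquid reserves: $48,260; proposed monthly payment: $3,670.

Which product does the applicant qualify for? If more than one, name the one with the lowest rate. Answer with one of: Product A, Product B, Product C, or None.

Product A

DTI = 7,145/18,900 = 37.8%.
LTV = 455,500/763,000 = 59.7%.
Reserves = 48,260/3,670 = 13.1 months.
Product A: score 792 ≥ 640; DTI 37.8% ≤ 50%; LTV 59.7% ≤ 110%; reserves 13.1 ≥ 3 mo → qualifies.
Product B: score 792 ≥ 660; DTI 37.8% > 36%; LTV 59.7% ≤ 90%; employment 32 ≥ 6 mo; reserves 13.1 ≥ 6 mo → does not qualify.
Product C: score 792 ≥ 660; DTI 37.8% ≤ 40%; LTV 59.7% ≤ 85%; employment 32 ≥ 24 mo; reserves 13.1 ≥ 4 mo → qualifies.
Qualifying: Product A, Product C. Lowest rate is 6.41% → Product A.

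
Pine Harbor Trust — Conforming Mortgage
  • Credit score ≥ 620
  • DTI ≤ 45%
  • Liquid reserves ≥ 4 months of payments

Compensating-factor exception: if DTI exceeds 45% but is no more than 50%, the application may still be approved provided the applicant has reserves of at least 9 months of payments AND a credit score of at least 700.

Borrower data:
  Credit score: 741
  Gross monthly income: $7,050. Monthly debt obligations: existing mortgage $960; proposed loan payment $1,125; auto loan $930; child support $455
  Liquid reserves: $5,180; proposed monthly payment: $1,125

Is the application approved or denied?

Denied

Credit score 741 ≥ 620 (meets base)
Total debts = (960 + 1,125 + 930 + 455) = 3,470. DTI: 3,470 ÷ 7,050 = 49.2%, over the 45% base limit.
Liquid reserves cover 5,180/1,125 = 4.6 months — ≥ 4 required
DTI 49.2% is within the 45%–50% exception band; checking compensating factors.
Override check — reserves: 4.6 mo (short of 9); score: 741 (ok).
Override conditions not both satisfied; exception does not apply.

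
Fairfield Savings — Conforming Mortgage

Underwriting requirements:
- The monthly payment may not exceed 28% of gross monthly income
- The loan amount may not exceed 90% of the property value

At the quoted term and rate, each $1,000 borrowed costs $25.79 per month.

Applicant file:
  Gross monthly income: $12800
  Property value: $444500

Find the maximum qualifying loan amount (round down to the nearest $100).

Payment cap: 28% × $12,800 = $3,584/month.
At $25.79 per $1,000, that supports 3,584/25.79 × 1,000 ≈ $138,968 → $138,900.
LTV cap: 90% × $444,500 = $400,050 → $400,000.
Binding constraint: payment-to-income.

$138,900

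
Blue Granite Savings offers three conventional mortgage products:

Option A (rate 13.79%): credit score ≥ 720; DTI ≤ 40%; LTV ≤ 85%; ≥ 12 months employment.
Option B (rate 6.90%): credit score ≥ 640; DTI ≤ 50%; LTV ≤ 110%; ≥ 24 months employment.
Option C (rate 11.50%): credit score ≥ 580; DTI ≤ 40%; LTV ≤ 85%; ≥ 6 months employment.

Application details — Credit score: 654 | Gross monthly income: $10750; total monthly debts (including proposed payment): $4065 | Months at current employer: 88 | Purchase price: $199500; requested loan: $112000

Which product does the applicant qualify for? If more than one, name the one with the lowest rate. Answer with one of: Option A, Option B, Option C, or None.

DTI = 4,065/10,750 = 37.8%.
LTV = 112,000/199,500 = 56.1%.
Option A: score 654 < 720; DTI 37.8% ≤ 40%; LTV 56.1% ≤ 85%; employment 88 ≥ 12 mo → does not qualify.
Option B: score 654 ≥ 640; DTI 37.8% ≤ 50%; LTV 56.1% ≤ 110%; employment 88 ≥ 24 mo → qualifies.
Option C: score 654 ≥ 580; DTI 37.8% ≤ 40%; LTV 56.1% ≤ 85%; employment 88 ≥ 6 mo → qualifies.
Qualifying: Option B, Option C. Lowest rate is 6.90% → Option B.

Option B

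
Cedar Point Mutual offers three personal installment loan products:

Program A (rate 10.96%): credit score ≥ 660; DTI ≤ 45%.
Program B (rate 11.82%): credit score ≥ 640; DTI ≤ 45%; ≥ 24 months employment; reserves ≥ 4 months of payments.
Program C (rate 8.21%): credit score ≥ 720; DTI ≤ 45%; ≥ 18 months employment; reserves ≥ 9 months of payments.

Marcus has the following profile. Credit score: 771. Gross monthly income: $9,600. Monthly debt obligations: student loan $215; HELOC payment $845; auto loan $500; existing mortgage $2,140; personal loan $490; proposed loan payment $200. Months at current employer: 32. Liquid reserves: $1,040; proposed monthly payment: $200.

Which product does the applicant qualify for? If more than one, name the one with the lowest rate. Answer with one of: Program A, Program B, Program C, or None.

None

Total debts = (215 + 845 + 500 + 2,140 + 490 + 200) = 4,390; DTI = 4,390/9,600 = 45.7%.
Reserves = 1,040/200 = 5.2 months.
Program A: score 771 ≥ 660; DTI 45.7% > 45% → does not qualify.
Program B: score 771 ≥ 640; DTI 45.7% > 45%; employment 32 ≥ 24 mo; reserves 5.2 ≥ 4 mo → does not qualify.
Program C: score 771 ≥ 720; DTI 45.7% > 45%; employment 32 ≥ 18 mo; reserves 5.2 < 9 mo → does not qualify.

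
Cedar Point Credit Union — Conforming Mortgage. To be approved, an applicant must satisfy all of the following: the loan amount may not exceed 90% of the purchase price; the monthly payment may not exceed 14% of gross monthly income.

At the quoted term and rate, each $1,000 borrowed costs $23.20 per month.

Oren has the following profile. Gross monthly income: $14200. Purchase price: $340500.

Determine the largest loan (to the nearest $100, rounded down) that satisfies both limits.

Payment cap: 14% × $14,200 = $1,988/month.
At $23.20 per $1,000, that supports 1,988/23.20 × 1,000 ≈ $85,689 → $85,600.
LTV cap: 90% × $340,500 = $306,450 → $306,400.
Binding constraint: payment-to-income.

$85,600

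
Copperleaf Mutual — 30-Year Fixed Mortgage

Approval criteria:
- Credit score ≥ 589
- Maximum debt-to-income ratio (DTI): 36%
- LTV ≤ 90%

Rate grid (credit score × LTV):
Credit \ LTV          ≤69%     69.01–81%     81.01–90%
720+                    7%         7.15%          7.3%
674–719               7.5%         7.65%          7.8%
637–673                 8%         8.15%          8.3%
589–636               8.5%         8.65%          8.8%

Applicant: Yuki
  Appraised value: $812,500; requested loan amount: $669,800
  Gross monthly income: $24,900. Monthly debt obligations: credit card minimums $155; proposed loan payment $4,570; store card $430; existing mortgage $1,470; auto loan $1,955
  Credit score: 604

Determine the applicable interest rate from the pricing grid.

Credit score 604 ≥ 589; Total monthly debts = (155 + 4,570 + 430 + 1,470 + 1,955) = 8,580. DTI = 8,580/24,900 = 34.5% ≤ 36%
Loan-to-value = 669,800/812,500 = 82.4% — pass (90% max)
Row: 604 falls in 589–636. Column: 82.4% falls in 81.01–90%. Rate = 8.8%.

8.8%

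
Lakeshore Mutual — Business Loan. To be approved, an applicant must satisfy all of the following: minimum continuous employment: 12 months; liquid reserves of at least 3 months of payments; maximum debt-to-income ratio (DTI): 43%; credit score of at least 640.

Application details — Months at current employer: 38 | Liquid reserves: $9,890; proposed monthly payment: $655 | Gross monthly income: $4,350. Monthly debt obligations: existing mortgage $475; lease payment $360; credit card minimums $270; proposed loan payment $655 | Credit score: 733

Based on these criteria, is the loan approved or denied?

Approved

Employment 38 ≥ 12 months
Reserves: 9,890 ÷ 655 = 15.1 months (meets 3-month minimum)
Total monthly debts = (475 + 360 + 270 + 655) = 1,760. Debt-to-income = 1,760/4,350 = 40.5% — meets 43% limit
Credit score 733 ≥ 640 (meets)
All criteria satisfied.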